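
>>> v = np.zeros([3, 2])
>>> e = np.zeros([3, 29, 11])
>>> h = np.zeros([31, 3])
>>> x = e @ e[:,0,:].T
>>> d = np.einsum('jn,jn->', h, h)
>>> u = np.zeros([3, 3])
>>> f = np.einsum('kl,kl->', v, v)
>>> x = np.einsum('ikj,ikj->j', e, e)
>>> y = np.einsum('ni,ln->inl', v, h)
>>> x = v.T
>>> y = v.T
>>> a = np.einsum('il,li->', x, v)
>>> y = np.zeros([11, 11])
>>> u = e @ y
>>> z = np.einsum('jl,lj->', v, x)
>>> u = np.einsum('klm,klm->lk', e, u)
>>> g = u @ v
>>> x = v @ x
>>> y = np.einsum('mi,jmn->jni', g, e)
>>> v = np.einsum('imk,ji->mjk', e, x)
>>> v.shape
(29, 3, 11)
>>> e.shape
(3, 29, 11)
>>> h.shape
(31, 3)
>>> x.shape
(3, 3)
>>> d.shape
()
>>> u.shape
(29, 3)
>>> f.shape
()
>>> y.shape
(3, 11, 2)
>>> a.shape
()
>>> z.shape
()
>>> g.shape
(29, 2)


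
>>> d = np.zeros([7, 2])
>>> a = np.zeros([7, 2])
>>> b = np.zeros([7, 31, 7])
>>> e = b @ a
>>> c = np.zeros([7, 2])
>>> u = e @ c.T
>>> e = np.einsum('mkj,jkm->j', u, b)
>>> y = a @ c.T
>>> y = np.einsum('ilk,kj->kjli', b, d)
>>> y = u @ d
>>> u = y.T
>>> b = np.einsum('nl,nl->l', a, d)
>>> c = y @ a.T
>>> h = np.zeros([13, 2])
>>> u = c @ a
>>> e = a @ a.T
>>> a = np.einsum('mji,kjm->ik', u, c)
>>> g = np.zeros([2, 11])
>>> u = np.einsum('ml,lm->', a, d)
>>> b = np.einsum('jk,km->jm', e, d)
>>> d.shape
(7, 2)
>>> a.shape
(2, 7)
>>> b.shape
(7, 2)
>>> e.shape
(7, 7)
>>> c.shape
(7, 31, 7)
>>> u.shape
()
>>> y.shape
(7, 31, 2)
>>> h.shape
(13, 2)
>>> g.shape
(2, 11)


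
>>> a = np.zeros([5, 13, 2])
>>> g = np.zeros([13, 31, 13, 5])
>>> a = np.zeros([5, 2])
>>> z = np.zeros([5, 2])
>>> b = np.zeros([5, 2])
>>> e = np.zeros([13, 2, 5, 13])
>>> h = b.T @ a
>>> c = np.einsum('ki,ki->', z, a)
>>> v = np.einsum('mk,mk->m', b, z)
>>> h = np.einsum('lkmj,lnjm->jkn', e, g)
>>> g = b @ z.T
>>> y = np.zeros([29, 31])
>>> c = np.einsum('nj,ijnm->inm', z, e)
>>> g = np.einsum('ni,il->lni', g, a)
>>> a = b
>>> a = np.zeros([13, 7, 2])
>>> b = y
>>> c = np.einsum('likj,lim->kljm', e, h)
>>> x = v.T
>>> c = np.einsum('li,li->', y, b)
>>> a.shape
(13, 7, 2)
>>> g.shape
(2, 5, 5)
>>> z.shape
(5, 2)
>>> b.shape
(29, 31)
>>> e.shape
(13, 2, 5, 13)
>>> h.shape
(13, 2, 31)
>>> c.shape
()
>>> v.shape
(5,)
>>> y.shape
(29, 31)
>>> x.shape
(5,)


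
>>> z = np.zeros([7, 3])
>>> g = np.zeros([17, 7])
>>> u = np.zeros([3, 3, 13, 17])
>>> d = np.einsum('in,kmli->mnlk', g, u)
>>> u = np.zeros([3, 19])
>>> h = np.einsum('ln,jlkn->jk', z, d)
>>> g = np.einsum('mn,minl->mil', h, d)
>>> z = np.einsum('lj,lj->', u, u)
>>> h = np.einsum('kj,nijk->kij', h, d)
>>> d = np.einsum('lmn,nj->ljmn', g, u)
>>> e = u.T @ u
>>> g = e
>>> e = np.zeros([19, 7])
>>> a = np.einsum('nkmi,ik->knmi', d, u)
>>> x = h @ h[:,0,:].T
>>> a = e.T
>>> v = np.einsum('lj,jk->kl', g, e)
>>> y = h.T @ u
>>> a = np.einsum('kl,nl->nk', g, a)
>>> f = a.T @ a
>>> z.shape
()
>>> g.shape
(19, 19)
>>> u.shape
(3, 19)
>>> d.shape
(3, 19, 7, 3)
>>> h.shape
(3, 7, 13)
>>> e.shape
(19, 7)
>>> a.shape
(7, 19)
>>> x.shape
(3, 7, 3)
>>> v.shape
(7, 19)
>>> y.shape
(13, 7, 19)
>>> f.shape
(19, 19)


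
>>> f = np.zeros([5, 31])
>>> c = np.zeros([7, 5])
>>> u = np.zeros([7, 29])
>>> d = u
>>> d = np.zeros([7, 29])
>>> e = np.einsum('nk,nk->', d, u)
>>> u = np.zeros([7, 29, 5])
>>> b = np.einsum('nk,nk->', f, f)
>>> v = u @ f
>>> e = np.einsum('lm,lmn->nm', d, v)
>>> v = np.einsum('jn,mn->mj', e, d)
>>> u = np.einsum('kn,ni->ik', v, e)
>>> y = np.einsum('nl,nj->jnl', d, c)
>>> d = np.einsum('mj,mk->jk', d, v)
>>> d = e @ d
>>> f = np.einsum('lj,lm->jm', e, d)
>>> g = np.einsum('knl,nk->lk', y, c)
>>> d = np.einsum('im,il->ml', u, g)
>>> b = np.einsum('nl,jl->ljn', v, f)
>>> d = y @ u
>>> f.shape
(29, 31)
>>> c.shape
(7, 5)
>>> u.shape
(29, 7)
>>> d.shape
(5, 7, 7)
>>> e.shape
(31, 29)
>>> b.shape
(31, 29, 7)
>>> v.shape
(7, 31)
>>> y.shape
(5, 7, 29)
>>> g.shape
(29, 5)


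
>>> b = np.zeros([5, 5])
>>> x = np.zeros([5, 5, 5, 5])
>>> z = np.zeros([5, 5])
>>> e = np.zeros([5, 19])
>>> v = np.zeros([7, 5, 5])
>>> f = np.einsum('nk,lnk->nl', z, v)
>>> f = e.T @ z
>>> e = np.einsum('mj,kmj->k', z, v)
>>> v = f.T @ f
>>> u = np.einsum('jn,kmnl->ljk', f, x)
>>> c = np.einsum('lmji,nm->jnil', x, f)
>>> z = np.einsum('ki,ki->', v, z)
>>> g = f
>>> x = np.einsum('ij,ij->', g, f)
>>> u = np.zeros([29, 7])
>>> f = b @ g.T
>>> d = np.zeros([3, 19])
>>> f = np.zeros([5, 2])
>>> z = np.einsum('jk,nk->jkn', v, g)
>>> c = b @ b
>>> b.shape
(5, 5)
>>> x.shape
()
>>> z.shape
(5, 5, 19)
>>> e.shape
(7,)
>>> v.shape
(5, 5)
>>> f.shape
(5, 2)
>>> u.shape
(29, 7)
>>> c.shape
(5, 5)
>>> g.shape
(19, 5)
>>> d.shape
(3, 19)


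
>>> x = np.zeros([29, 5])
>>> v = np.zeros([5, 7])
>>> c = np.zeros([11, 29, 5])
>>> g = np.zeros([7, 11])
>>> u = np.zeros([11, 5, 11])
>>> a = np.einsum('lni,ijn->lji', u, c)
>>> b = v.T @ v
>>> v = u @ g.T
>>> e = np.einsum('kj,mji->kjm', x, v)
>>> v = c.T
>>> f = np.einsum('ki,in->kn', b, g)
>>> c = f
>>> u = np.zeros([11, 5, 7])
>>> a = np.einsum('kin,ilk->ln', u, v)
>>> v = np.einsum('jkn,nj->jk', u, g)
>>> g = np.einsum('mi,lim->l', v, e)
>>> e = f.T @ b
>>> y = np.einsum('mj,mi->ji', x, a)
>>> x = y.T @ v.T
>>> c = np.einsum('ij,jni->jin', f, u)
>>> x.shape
(7, 11)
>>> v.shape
(11, 5)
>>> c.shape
(11, 7, 5)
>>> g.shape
(29,)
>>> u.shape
(11, 5, 7)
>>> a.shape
(29, 7)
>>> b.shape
(7, 7)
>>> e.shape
(11, 7)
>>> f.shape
(7, 11)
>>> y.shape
(5, 7)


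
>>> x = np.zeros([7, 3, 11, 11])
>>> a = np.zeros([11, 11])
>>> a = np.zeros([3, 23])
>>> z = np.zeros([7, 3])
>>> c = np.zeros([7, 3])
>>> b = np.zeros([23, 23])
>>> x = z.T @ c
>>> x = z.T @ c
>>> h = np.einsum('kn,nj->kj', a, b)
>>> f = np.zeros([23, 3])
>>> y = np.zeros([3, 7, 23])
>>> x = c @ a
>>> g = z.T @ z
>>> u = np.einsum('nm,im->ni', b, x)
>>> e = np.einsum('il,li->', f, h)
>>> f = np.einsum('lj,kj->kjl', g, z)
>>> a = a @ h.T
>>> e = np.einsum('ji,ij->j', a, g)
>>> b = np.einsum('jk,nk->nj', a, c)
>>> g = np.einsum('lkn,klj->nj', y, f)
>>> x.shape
(7, 23)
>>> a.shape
(3, 3)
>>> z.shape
(7, 3)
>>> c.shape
(7, 3)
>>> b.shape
(7, 3)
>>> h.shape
(3, 23)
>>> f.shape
(7, 3, 3)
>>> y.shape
(3, 7, 23)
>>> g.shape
(23, 3)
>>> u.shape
(23, 7)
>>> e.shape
(3,)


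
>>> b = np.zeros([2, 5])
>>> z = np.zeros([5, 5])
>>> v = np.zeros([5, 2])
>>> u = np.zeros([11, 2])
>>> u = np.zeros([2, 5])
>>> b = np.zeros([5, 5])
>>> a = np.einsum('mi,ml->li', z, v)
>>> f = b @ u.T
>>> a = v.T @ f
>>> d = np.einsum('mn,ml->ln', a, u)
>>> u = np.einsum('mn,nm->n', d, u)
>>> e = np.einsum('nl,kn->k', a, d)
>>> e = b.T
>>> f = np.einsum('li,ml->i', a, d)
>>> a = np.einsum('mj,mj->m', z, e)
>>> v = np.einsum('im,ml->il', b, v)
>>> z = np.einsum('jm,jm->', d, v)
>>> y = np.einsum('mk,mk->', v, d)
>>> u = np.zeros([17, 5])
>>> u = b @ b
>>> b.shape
(5, 5)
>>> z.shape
()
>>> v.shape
(5, 2)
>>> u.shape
(5, 5)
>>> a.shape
(5,)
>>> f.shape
(2,)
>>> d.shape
(5, 2)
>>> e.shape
(5, 5)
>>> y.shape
()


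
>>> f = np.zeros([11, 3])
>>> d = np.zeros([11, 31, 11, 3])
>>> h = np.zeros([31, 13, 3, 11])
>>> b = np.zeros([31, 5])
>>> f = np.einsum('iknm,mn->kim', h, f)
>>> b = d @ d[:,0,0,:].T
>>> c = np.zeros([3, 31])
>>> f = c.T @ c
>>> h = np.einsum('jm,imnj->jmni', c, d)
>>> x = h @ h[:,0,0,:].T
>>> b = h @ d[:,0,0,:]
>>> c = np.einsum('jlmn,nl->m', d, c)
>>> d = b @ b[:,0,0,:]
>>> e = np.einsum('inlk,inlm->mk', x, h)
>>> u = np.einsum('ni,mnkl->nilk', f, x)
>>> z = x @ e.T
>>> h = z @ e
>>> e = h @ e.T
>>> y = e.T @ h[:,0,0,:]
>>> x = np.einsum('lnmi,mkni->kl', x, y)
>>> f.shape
(31, 31)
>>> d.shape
(3, 31, 11, 3)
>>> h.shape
(3, 31, 11, 3)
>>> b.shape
(3, 31, 11, 3)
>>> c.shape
(11,)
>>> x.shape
(11, 3)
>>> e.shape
(3, 31, 11, 11)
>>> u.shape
(31, 31, 3, 11)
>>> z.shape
(3, 31, 11, 11)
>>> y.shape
(11, 11, 31, 3)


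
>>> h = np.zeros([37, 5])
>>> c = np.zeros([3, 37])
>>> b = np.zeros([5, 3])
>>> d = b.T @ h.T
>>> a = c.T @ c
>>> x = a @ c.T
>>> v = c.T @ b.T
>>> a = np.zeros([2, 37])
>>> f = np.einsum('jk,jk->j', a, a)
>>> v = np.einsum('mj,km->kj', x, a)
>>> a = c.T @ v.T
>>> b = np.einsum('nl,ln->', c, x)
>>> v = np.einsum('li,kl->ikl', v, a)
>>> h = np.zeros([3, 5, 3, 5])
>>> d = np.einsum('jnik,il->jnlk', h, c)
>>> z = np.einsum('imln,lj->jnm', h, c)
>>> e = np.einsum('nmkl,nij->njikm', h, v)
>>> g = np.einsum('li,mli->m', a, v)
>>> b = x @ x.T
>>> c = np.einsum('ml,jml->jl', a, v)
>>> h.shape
(3, 5, 3, 5)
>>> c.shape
(3, 2)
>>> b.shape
(37, 37)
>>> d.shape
(3, 5, 37, 5)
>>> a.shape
(37, 2)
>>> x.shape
(37, 3)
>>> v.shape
(3, 37, 2)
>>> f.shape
(2,)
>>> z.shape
(37, 5, 5)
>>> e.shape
(3, 2, 37, 3, 5)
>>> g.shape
(3,)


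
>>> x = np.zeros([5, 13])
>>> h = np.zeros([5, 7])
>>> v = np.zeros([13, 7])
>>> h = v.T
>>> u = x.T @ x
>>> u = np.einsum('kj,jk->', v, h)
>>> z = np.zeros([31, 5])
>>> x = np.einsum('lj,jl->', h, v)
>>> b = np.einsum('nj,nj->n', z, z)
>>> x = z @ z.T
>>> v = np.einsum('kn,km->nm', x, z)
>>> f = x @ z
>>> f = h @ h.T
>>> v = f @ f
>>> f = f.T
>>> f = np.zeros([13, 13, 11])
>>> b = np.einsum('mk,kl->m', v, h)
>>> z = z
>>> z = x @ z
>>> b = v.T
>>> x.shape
(31, 31)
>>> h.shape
(7, 13)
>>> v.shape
(7, 7)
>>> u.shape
()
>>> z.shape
(31, 5)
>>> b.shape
(7, 7)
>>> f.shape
(13, 13, 11)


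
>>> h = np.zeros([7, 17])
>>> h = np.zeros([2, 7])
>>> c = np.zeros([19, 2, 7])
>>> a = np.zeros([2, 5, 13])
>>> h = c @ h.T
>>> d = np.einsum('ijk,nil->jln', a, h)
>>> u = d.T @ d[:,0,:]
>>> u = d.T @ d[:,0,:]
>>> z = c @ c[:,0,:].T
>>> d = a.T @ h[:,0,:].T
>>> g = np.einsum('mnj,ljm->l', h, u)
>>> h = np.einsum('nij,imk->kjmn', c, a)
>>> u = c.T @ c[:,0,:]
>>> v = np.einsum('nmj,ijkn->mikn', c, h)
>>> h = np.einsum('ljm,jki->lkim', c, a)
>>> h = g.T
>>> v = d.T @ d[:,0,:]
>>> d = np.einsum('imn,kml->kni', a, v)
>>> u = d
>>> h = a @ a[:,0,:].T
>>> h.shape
(2, 5, 2)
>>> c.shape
(19, 2, 7)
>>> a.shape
(2, 5, 13)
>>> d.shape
(19, 13, 2)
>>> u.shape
(19, 13, 2)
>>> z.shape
(19, 2, 19)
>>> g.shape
(19,)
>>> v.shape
(19, 5, 19)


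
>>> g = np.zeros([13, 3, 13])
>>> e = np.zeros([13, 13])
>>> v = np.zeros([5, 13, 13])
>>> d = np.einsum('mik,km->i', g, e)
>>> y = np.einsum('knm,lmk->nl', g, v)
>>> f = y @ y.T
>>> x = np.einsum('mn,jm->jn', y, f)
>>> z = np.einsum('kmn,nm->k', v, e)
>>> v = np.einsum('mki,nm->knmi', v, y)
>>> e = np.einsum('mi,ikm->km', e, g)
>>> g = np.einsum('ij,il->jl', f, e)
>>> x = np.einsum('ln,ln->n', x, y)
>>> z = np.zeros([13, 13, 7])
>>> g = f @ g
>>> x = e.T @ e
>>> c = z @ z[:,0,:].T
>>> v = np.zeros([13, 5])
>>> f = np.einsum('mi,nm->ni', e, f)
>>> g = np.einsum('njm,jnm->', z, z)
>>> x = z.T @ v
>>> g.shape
()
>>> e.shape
(3, 13)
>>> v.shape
(13, 5)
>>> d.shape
(3,)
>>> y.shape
(3, 5)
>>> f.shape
(3, 13)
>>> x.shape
(7, 13, 5)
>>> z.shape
(13, 13, 7)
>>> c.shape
(13, 13, 13)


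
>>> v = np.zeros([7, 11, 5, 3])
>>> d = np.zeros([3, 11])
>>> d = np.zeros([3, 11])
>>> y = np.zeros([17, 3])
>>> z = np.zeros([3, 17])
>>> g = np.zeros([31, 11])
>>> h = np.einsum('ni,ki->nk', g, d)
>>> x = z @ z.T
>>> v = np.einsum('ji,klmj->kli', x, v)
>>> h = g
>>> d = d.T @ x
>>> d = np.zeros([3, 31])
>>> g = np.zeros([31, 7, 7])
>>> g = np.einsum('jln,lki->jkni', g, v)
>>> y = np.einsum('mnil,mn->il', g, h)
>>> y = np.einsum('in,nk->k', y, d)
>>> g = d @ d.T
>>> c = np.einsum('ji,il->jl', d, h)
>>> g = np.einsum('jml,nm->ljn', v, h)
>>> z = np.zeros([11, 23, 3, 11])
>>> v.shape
(7, 11, 3)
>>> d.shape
(3, 31)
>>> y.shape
(31,)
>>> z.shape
(11, 23, 3, 11)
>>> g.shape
(3, 7, 31)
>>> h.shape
(31, 11)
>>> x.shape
(3, 3)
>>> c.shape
(3, 11)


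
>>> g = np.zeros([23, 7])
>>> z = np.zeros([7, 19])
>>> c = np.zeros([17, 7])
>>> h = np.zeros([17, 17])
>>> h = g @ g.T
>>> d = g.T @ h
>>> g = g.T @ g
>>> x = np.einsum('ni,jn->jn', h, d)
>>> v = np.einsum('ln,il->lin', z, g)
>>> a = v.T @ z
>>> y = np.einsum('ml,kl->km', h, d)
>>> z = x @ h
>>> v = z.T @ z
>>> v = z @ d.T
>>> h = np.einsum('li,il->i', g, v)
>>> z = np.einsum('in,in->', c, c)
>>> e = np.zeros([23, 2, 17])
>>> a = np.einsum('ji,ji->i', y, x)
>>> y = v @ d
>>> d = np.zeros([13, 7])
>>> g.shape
(7, 7)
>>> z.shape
()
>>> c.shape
(17, 7)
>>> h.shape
(7,)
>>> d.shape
(13, 7)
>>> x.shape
(7, 23)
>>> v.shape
(7, 7)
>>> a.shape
(23,)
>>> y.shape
(7, 23)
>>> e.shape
(23, 2, 17)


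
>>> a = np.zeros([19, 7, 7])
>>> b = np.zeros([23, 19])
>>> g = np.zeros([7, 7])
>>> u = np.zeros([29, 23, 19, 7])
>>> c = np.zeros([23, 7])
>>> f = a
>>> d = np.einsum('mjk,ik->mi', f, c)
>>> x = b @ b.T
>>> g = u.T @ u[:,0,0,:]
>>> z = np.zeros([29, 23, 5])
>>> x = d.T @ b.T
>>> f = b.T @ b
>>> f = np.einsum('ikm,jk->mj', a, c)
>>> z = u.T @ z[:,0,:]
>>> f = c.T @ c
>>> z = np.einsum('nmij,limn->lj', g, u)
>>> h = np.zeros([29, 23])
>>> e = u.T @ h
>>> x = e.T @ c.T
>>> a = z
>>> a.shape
(29, 7)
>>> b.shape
(23, 19)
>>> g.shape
(7, 19, 23, 7)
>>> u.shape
(29, 23, 19, 7)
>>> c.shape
(23, 7)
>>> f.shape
(7, 7)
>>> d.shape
(19, 23)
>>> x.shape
(23, 23, 19, 23)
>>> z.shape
(29, 7)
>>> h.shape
(29, 23)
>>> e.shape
(7, 19, 23, 23)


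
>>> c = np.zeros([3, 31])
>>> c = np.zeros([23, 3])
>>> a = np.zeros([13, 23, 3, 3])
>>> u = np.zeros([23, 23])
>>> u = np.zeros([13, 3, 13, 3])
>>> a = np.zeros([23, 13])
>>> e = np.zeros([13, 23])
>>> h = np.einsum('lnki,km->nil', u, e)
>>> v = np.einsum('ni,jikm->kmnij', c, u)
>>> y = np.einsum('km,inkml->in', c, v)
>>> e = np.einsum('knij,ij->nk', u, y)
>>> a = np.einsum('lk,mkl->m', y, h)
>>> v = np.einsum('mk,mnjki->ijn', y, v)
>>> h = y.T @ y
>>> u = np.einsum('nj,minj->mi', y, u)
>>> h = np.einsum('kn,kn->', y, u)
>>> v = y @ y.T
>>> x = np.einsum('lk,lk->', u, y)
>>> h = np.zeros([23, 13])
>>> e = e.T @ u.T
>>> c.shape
(23, 3)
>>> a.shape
(3,)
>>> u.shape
(13, 3)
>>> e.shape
(13, 13)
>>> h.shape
(23, 13)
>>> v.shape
(13, 13)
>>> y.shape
(13, 3)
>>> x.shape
()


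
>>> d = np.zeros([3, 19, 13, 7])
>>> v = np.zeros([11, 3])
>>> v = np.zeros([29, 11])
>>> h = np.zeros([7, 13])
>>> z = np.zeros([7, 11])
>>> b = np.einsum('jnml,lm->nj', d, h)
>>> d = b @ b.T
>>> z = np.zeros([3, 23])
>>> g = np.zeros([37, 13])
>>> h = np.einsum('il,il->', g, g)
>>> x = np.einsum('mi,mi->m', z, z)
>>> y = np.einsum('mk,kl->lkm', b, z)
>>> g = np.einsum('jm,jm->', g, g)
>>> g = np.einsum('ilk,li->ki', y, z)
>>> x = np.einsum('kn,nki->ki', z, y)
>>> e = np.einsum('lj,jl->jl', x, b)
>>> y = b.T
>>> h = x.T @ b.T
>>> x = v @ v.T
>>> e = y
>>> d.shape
(19, 19)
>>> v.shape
(29, 11)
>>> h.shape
(19, 19)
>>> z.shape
(3, 23)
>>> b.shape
(19, 3)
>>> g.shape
(19, 23)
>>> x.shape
(29, 29)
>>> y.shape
(3, 19)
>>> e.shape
(3, 19)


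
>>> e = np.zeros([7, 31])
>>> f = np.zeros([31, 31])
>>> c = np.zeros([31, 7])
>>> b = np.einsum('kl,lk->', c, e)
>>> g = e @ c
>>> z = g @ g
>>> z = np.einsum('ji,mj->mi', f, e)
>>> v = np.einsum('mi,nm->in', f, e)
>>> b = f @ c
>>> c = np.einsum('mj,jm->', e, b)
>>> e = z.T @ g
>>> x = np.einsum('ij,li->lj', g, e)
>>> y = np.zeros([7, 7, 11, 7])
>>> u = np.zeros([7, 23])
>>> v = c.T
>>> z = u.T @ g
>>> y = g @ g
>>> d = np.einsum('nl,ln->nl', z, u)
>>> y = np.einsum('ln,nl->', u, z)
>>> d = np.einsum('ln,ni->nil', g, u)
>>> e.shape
(31, 7)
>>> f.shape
(31, 31)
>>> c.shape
()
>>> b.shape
(31, 7)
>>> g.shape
(7, 7)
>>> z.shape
(23, 7)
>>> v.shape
()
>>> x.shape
(31, 7)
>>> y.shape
()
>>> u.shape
(7, 23)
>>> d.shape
(7, 23, 7)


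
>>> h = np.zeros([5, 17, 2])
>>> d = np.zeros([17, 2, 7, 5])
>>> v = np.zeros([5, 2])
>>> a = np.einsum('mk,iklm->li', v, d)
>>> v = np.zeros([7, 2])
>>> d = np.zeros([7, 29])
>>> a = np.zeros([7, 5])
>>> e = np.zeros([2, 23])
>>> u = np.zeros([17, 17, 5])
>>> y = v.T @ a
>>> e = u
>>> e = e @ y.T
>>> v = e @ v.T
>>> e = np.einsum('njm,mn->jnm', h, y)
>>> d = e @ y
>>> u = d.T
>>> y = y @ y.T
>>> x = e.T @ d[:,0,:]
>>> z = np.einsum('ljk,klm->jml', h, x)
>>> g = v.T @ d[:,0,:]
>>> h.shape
(5, 17, 2)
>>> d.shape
(17, 5, 5)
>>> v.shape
(17, 17, 7)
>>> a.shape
(7, 5)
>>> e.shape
(17, 5, 2)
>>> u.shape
(5, 5, 17)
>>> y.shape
(2, 2)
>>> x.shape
(2, 5, 5)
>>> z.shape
(17, 5, 5)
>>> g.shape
(7, 17, 5)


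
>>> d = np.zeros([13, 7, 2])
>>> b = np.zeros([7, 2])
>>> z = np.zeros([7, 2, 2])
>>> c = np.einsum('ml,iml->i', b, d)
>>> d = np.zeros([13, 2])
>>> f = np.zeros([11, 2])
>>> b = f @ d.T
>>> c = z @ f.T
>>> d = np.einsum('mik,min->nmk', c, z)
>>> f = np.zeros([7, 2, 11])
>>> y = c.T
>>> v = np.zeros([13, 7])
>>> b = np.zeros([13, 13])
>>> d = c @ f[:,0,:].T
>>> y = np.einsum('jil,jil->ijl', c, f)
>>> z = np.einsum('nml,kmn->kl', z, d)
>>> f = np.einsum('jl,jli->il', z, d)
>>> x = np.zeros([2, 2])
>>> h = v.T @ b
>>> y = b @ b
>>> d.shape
(7, 2, 7)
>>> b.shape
(13, 13)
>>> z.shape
(7, 2)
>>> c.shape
(7, 2, 11)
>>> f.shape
(7, 2)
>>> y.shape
(13, 13)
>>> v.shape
(13, 7)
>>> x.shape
(2, 2)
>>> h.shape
(7, 13)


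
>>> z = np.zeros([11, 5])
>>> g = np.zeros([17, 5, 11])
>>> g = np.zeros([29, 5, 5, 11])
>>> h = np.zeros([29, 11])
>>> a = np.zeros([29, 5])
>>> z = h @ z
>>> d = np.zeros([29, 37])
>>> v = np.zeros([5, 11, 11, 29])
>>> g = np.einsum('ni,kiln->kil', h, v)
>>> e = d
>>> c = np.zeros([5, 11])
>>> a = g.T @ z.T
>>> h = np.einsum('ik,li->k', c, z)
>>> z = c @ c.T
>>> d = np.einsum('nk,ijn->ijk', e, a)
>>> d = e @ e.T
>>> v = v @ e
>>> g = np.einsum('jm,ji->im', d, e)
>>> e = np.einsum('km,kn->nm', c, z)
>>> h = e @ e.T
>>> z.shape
(5, 5)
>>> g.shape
(37, 29)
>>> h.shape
(5, 5)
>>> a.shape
(11, 11, 29)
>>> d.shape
(29, 29)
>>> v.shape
(5, 11, 11, 37)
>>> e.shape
(5, 11)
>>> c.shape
(5, 11)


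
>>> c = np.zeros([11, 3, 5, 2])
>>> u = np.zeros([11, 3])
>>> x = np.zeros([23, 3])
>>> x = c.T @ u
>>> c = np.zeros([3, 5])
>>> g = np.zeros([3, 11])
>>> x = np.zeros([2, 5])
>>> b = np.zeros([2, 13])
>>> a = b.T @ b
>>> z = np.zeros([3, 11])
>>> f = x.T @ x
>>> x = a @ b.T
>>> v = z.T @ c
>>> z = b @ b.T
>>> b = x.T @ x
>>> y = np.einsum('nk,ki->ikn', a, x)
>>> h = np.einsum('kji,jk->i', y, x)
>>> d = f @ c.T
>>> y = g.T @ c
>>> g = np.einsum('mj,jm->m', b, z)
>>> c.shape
(3, 5)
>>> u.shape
(11, 3)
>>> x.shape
(13, 2)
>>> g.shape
(2,)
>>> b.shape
(2, 2)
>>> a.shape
(13, 13)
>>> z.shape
(2, 2)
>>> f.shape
(5, 5)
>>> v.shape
(11, 5)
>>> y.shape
(11, 5)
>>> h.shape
(13,)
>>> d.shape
(5, 3)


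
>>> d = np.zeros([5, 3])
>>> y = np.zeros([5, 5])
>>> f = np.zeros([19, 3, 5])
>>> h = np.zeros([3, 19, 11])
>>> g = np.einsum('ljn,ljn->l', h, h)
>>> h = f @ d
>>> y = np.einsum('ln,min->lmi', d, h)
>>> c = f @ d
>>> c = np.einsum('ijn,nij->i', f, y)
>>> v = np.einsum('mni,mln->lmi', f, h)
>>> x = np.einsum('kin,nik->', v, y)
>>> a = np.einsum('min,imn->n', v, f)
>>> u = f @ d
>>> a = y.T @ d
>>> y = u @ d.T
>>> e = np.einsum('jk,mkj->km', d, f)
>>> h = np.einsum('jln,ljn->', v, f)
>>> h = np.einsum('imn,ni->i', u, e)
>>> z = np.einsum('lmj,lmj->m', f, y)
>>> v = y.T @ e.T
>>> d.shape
(5, 3)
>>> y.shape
(19, 3, 5)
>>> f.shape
(19, 3, 5)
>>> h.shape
(19,)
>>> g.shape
(3,)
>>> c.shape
(19,)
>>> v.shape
(5, 3, 3)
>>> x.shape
()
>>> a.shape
(3, 19, 3)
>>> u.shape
(19, 3, 3)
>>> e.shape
(3, 19)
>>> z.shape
(3,)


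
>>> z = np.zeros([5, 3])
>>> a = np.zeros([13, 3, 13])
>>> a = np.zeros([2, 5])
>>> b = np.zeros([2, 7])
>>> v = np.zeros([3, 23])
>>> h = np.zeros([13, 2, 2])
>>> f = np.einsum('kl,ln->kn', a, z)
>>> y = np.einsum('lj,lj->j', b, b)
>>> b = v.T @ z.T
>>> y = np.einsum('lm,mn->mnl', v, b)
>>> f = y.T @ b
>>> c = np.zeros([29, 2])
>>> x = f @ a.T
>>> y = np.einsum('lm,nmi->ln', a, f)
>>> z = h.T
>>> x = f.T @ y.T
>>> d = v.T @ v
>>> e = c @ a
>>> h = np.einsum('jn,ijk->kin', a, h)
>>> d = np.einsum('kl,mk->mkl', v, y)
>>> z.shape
(2, 2, 13)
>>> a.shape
(2, 5)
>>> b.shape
(23, 5)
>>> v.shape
(3, 23)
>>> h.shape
(2, 13, 5)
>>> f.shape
(3, 5, 5)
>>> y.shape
(2, 3)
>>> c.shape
(29, 2)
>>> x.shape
(5, 5, 2)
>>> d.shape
(2, 3, 23)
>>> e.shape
(29, 5)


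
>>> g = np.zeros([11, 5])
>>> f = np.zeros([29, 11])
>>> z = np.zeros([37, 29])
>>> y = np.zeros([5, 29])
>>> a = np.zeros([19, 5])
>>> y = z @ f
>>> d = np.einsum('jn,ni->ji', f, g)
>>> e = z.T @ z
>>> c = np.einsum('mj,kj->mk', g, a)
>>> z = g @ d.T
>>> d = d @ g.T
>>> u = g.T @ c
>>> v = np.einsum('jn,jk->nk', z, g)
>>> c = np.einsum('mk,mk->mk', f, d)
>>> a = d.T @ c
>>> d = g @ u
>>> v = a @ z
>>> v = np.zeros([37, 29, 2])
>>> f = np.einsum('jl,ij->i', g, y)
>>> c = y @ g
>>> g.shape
(11, 5)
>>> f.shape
(37,)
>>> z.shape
(11, 29)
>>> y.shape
(37, 11)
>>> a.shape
(11, 11)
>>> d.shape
(11, 19)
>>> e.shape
(29, 29)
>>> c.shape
(37, 5)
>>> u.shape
(5, 19)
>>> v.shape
(37, 29, 2)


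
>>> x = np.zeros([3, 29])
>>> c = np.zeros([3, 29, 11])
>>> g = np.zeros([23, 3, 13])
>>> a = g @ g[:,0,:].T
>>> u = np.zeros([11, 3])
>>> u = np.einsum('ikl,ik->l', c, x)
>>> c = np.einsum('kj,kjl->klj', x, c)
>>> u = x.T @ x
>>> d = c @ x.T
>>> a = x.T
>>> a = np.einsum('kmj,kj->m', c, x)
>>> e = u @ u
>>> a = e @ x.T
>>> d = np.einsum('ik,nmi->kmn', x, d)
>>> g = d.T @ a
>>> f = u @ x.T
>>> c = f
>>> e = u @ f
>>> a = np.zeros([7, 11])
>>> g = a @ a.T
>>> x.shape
(3, 29)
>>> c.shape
(29, 3)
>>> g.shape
(7, 7)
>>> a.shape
(7, 11)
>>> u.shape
(29, 29)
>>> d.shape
(29, 11, 3)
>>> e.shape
(29, 3)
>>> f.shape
(29, 3)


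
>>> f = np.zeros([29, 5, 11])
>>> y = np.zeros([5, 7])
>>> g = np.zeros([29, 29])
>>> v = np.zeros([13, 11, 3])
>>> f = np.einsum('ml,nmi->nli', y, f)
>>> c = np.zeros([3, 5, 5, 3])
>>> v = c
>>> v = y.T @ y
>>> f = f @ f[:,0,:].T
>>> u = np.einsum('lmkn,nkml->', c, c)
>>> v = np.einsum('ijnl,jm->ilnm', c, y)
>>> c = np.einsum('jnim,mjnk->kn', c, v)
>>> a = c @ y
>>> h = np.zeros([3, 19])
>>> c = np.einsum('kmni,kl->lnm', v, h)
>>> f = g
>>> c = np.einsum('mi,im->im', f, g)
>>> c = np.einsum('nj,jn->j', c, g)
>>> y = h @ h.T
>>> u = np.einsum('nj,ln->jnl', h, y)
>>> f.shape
(29, 29)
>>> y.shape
(3, 3)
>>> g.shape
(29, 29)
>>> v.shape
(3, 3, 5, 7)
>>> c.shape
(29,)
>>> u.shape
(19, 3, 3)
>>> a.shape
(7, 7)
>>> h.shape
(3, 19)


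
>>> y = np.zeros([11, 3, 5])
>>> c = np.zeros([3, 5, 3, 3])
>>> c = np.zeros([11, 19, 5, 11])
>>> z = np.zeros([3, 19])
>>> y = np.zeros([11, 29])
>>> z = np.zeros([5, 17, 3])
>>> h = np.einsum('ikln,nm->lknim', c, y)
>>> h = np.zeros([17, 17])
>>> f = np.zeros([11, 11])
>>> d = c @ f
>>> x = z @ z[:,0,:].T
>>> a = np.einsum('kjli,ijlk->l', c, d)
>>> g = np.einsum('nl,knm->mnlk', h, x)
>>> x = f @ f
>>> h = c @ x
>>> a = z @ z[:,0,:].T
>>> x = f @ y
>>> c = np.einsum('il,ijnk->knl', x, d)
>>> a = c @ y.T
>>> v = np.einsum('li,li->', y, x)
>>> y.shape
(11, 29)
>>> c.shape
(11, 5, 29)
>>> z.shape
(5, 17, 3)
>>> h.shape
(11, 19, 5, 11)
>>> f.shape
(11, 11)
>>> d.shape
(11, 19, 5, 11)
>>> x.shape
(11, 29)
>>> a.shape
(11, 5, 11)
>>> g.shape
(5, 17, 17, 5)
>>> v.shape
()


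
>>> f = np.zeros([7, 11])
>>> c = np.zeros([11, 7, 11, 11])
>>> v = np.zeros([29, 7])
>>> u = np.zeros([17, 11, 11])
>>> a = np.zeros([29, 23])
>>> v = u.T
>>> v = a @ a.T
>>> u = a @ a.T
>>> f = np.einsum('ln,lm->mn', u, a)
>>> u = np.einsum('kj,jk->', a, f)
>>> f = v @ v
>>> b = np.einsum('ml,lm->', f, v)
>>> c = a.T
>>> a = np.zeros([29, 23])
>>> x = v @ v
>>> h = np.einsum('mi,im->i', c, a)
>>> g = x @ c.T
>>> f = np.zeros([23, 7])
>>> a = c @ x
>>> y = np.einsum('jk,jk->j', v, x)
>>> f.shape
(23, 7)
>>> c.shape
(23, 29)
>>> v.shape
(29, 29)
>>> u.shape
()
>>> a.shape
(23, 29)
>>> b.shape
()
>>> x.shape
(29, 29)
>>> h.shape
(29,)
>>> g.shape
(29, 23)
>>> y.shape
(29,)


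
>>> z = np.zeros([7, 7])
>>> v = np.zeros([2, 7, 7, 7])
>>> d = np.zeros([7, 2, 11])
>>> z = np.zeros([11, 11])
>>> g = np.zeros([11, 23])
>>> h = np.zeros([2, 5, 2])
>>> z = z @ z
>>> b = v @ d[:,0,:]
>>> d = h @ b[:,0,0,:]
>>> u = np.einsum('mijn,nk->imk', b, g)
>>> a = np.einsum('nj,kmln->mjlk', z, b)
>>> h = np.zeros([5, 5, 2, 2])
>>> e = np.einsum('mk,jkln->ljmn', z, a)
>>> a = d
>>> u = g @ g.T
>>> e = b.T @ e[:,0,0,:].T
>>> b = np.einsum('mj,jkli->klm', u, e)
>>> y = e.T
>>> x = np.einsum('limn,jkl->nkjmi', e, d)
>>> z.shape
(11, 11)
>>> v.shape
(2, 7, 7, 7)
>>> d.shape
(2, 5, 11)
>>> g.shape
(11, 23)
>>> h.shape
(5, 5, 2, 2)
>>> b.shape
(7, 7, 11)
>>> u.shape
(11, 11)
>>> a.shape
(2, 5, 11)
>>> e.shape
(11, 7, 7, 7)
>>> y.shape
(7, 7, 7, 11)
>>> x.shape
(7, 5, 2, 7, 7)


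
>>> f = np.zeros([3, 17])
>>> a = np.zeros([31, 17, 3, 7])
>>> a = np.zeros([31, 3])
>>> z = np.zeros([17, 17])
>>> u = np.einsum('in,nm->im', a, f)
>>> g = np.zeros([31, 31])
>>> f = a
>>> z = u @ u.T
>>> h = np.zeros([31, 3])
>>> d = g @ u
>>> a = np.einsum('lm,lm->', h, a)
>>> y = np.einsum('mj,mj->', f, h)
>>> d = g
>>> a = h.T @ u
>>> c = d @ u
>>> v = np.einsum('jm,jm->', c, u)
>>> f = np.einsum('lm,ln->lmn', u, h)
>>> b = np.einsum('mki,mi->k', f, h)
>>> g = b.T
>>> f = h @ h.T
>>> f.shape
(31, 31)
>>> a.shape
(3, 17)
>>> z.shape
(31, 31)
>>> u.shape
(31, 17)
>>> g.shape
(17,)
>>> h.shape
(31, 3)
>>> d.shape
(31, 31)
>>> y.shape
()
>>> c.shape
(31, 17)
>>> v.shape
()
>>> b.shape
(17,)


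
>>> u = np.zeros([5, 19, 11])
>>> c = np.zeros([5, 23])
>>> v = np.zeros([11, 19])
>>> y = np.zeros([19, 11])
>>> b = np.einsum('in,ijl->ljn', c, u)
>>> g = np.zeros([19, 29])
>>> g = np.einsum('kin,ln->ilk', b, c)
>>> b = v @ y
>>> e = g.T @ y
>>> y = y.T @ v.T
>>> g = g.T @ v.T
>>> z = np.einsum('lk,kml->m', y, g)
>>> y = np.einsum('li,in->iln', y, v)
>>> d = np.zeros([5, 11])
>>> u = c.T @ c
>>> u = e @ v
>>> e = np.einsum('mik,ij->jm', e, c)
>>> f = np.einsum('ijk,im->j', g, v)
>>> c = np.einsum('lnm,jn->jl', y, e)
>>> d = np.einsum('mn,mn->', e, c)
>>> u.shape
(11, 5, 19)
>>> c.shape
(23, 11)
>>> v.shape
(11, 19)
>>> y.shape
(11, 11, 19)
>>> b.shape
(11, 11)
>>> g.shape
(11, 5, 11)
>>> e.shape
(23, 11)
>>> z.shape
(5,)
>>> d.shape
()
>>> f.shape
(5,)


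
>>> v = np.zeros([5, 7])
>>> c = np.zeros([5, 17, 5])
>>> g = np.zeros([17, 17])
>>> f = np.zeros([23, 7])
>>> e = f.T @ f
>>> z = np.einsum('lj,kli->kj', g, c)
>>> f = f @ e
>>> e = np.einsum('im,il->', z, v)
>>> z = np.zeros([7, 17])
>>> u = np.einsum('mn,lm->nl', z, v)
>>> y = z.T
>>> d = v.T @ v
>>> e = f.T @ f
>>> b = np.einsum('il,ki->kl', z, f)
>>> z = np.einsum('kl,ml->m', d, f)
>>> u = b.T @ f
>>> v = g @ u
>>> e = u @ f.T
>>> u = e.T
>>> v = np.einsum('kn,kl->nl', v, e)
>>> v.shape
(7, 23)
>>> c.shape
(5, 17, 5)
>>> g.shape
(17, 17)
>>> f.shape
(23, 7)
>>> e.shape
(17, 23)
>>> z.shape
(23,)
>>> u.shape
(23, 17)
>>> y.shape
(17, 7)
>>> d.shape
(7, 7)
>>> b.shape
(23, 17)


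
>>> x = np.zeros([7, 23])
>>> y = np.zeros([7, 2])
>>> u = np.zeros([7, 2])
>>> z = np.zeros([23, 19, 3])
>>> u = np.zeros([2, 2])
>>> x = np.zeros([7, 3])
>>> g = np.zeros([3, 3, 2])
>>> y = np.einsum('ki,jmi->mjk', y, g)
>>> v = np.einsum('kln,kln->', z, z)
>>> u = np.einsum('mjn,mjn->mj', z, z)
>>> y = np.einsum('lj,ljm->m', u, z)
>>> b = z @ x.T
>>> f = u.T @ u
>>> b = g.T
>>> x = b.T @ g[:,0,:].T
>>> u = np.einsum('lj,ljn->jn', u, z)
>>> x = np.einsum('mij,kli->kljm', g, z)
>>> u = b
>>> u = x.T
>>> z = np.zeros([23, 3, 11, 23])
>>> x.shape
(23, 19, 2, 3)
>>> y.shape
(3,)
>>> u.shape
(3, 2, 19, 23)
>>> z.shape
(23, 3, 11, 23)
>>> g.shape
(3, 3, 2)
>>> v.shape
()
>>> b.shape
(2, 3, 3)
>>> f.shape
(19, 19)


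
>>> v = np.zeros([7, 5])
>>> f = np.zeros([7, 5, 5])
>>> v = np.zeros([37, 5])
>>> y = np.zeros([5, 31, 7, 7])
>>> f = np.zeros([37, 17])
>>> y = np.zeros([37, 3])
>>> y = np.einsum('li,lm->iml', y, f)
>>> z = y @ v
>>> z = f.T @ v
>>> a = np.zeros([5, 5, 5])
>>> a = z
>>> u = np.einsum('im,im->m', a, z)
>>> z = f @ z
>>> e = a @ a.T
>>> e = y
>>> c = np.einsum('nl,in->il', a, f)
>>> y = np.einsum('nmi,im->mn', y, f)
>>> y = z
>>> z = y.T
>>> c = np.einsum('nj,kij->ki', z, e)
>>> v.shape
(37, 5)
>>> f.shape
(37, 17)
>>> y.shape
(37, 5)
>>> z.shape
(5, 37)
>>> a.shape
(17, 5)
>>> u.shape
(5,)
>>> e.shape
(3, 17, 37)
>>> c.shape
(3, 17)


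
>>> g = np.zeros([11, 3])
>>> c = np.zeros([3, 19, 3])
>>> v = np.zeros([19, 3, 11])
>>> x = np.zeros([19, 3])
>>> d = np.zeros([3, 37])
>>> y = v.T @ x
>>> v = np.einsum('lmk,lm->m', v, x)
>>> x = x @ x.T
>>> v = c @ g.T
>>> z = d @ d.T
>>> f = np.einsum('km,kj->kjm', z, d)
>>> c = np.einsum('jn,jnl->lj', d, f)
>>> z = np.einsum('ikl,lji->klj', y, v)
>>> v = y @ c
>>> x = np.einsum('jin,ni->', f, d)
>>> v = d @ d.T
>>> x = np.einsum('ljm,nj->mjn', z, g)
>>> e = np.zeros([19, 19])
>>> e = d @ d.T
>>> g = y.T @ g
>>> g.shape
(3, 3, 3)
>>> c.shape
(3, 3)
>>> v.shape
(3, 3)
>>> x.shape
(19, 3, 11)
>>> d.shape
(3, 37)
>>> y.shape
(11, 3, 3)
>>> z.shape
(3, 3, 19)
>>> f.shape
(3, 37, 3)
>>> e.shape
(3, 3)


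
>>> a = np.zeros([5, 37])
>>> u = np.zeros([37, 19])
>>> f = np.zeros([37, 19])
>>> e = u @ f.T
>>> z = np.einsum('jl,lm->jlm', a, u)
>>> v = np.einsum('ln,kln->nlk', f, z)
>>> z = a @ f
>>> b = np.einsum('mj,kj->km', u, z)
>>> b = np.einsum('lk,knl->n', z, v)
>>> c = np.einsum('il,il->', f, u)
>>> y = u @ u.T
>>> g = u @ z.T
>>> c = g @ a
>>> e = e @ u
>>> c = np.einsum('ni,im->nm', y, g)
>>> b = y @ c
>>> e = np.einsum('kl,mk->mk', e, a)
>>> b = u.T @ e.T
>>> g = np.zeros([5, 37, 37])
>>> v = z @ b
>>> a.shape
(5, 37)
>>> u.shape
(37, 19)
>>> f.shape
(37, 19)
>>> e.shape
(5, 37)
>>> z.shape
(5, 19)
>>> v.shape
(5, 5)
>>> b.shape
(19, 5)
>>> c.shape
(37, 5)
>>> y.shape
(37, 37)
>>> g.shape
(5, 37, 37)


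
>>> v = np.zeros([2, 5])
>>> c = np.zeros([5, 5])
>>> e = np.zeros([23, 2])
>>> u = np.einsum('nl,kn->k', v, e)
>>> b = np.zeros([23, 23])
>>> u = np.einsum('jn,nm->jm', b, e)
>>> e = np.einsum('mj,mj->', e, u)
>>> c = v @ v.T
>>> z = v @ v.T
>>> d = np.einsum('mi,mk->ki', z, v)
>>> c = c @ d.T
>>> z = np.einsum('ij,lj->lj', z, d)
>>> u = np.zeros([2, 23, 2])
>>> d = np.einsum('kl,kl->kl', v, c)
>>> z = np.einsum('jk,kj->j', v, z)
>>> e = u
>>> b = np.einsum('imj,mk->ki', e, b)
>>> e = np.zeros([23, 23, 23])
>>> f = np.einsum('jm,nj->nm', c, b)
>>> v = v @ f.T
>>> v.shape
(2, 23)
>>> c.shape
(2, 5)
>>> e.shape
(23, 23, 23)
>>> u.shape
(2, 23, 2)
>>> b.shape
(23, 2)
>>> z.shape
(2,)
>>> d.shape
(2, 5)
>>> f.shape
(23, 5)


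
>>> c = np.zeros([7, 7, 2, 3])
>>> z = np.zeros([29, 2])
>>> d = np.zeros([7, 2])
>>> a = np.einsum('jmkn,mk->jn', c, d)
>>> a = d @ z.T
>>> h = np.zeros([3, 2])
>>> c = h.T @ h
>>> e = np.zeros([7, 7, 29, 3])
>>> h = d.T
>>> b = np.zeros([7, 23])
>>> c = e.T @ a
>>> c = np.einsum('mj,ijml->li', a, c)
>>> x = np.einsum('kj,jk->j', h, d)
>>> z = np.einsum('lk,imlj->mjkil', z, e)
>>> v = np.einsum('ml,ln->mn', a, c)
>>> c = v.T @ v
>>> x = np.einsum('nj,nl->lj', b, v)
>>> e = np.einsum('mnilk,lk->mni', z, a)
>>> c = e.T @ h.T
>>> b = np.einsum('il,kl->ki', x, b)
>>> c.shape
(2, 3, 2)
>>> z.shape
(7, 3, 2, 7, 29)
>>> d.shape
(7, 2)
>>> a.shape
(7, 29)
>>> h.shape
(2, 7)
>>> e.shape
(7, 3, 2)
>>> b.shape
(7, 3)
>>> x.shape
(3, 23)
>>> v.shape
(7, 3)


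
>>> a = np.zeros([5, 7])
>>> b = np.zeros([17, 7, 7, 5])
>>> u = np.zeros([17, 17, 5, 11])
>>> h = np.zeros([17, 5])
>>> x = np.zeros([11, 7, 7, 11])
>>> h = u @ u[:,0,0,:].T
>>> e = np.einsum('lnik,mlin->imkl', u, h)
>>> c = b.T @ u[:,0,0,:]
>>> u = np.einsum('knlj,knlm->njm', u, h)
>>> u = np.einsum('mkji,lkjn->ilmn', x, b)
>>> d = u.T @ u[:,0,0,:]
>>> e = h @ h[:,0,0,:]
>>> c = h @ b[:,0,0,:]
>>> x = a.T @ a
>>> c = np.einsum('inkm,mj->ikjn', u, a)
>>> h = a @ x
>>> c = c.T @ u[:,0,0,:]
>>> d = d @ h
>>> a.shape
(5, 7)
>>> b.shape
(17, 7, 7, 5)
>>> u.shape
(11, 17, 11, 5)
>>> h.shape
(5, 7)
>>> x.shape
(7, 7)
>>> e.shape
(17, 17, 5, 17)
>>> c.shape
(17, 7, 11, 5)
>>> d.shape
(5, 11, 17, 7)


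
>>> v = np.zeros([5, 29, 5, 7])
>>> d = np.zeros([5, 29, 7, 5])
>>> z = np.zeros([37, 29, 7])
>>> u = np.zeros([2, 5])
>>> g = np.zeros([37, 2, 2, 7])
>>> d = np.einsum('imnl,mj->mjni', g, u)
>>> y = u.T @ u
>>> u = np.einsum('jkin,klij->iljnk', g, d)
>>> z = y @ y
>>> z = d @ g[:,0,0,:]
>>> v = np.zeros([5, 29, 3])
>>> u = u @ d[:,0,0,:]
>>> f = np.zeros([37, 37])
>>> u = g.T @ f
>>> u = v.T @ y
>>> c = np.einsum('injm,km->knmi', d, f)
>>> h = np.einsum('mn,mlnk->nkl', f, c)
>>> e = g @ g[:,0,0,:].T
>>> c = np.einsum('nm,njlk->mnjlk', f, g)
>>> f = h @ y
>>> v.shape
(5, 29, 3)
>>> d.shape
(2, 5, 2, 37)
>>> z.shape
(2, 5, 2, 7)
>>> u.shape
(3, 29, 5)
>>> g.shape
(37, 2, 2, 7)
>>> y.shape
(5, 5)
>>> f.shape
(37, 2, 5)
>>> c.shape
(37, 37, 2, 2, 7)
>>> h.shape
(37, 2, 5)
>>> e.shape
(37, 2, 2, 37)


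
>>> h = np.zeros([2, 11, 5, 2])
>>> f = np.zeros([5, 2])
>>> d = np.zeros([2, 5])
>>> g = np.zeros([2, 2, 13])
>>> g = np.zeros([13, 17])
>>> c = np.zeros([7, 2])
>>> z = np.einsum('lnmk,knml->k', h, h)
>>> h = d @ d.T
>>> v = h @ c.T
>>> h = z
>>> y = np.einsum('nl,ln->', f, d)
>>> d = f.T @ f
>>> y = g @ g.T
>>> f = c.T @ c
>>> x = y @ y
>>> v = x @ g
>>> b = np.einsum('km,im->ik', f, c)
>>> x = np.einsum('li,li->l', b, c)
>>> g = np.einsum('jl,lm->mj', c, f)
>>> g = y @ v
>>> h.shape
(2,)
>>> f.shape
(2, 2)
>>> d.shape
(2, 2)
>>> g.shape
(13, 17)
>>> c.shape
(7, 2)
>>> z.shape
(2,)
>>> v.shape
(13, 17)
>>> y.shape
(13, 13)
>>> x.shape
(7,)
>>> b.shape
(7, 2)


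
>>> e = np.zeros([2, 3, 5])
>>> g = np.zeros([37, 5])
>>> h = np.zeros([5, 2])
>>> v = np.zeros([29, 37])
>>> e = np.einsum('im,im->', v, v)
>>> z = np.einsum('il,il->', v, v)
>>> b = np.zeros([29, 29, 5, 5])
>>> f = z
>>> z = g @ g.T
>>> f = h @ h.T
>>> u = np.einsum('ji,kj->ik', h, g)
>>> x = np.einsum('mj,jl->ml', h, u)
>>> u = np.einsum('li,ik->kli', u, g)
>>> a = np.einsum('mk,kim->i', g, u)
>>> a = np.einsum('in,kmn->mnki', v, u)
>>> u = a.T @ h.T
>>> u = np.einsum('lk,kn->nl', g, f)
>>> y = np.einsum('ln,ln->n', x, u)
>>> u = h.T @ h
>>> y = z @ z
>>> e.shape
()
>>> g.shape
(37, 5)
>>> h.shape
(5, 2)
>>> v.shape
(29, 37)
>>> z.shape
(37, 37)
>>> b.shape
(29, 29, 5, 5)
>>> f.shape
(5, 5)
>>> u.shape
(2, 2)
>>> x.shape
(5, 37)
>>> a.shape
(2, 37, 5, 29)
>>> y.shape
(37, 37)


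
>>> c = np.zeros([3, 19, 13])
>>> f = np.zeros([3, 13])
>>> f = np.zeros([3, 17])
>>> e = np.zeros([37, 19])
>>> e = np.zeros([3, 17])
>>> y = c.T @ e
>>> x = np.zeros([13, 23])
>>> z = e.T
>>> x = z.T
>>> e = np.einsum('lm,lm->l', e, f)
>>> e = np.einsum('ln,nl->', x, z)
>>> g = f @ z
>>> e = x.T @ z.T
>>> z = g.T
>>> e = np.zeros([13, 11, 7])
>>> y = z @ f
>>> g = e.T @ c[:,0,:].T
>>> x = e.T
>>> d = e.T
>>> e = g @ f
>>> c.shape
(3, 19, 13)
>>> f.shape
(3, 17)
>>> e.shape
(7, 11, 17)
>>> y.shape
(3, 17)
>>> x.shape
(7, 11, 13)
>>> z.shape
(3, 3)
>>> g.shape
(7, 11, 3)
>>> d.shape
(7, 11, 13)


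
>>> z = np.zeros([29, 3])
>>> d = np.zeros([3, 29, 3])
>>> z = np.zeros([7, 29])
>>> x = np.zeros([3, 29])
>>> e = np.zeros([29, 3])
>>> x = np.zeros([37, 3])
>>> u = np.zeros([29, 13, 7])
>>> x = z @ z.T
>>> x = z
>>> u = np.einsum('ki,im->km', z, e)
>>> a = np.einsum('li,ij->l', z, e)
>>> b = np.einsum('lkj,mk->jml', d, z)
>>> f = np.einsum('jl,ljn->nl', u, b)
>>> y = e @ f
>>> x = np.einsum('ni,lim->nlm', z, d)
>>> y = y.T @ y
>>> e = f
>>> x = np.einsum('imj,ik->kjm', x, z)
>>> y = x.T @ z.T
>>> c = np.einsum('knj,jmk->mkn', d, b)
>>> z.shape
(7, 29)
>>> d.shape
(3, 29, 3)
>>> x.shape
(29, 3, 3)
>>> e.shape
(3, 3)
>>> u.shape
(7, 3)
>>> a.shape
(7,)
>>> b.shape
(3, 7, 3)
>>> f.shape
(3, 3)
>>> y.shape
(3, 3, 7)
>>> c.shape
(7, 3, 29)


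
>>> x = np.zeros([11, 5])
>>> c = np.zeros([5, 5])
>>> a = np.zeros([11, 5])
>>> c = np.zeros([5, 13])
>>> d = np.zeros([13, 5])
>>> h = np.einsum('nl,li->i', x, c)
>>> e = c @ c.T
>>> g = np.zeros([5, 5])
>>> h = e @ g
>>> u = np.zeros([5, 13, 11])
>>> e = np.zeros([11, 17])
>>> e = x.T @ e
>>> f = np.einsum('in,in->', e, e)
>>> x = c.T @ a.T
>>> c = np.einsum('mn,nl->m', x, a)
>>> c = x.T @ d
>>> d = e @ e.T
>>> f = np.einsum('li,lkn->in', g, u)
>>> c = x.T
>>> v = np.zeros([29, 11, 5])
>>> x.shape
(13, 11)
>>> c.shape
(11, 13)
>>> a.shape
(11, 5)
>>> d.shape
(5, 5)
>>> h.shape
(5, 5)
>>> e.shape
(5, 17)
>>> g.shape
(5, 5)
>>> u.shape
(5, 13, 11)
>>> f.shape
(5, 11)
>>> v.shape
(29, 11, 5)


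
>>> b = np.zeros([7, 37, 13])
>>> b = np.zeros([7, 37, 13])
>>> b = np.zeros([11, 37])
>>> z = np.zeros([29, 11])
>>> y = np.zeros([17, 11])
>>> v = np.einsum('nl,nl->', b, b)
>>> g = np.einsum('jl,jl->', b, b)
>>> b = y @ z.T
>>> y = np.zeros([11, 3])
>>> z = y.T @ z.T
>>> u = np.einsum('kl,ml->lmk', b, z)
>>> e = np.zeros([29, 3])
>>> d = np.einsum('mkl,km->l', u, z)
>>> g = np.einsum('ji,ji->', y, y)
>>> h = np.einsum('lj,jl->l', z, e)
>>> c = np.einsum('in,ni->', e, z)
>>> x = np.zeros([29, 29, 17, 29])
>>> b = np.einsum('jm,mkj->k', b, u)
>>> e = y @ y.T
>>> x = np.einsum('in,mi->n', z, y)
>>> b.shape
(3,)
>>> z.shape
(3, 29)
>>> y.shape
(11, 3)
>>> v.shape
()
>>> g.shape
()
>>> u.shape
(29, 3, 17)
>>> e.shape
(11, 11)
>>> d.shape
(17,)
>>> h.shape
(3,)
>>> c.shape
()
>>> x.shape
(29,)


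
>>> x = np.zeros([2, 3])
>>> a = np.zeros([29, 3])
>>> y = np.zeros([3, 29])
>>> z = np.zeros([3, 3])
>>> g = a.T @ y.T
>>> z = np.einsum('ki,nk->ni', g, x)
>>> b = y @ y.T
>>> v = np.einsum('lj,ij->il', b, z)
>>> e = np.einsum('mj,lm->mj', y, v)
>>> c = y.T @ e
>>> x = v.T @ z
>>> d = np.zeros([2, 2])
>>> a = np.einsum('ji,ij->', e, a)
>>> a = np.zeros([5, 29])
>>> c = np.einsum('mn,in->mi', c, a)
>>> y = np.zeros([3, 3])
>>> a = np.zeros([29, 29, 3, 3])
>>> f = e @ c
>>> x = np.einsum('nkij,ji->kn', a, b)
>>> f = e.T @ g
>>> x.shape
(29, 29)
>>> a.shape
(29, 29, 3, 3)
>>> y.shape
(3, 3)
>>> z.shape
(2, 3)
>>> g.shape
(3, 3)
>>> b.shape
(3, 3)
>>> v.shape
(2, 3)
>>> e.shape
(3, 29)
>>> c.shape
(29, 5)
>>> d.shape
(2, 2)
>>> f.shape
(29, 3)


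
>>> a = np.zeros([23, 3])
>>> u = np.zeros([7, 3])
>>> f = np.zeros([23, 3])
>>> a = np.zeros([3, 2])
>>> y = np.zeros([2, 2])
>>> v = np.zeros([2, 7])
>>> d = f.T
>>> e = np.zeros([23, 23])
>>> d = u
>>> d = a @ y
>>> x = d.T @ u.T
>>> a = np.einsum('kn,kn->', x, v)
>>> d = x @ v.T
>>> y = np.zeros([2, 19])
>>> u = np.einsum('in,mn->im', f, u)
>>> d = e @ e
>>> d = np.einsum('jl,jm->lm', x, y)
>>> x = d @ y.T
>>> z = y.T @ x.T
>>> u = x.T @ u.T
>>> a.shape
()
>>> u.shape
(2, 23)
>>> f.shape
(23, 3)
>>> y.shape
(2, 19)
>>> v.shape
(2, 7)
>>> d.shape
(7, 19)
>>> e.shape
(23, 23)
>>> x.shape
(7, 2)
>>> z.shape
(19, 7)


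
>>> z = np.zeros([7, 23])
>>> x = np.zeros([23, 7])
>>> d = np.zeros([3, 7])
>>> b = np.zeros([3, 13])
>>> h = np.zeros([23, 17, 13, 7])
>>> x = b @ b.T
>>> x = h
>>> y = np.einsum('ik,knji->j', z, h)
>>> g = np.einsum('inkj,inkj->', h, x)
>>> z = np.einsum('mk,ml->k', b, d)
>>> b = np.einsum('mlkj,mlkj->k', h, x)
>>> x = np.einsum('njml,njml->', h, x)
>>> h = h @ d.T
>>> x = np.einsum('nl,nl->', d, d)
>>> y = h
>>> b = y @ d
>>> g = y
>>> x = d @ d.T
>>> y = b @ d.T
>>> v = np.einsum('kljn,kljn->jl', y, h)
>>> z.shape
(13,)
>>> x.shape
(3, 3)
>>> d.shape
(3, 7)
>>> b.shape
(23, 17, 13, 7)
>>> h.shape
(23, 17, 13, 3)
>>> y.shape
(23, 17, 13, 3)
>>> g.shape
(23, 17, 13, 3)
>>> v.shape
(13, 17)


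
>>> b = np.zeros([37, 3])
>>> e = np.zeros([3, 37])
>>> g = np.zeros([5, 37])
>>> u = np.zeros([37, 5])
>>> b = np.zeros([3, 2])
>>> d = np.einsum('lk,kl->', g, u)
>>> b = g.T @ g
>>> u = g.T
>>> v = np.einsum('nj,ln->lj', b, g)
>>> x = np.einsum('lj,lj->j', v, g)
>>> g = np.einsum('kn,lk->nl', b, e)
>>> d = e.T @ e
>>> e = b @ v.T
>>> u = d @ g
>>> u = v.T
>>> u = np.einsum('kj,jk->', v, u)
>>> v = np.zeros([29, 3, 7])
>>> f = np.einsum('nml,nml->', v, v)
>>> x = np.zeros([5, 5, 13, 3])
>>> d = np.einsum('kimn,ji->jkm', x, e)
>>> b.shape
(37, 37)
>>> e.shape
(37, 5)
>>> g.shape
(37, 3)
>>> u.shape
()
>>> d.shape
(37, 5, 13)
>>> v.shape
(29, 3, 7)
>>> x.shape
(5, 5, 13, 3)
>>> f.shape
()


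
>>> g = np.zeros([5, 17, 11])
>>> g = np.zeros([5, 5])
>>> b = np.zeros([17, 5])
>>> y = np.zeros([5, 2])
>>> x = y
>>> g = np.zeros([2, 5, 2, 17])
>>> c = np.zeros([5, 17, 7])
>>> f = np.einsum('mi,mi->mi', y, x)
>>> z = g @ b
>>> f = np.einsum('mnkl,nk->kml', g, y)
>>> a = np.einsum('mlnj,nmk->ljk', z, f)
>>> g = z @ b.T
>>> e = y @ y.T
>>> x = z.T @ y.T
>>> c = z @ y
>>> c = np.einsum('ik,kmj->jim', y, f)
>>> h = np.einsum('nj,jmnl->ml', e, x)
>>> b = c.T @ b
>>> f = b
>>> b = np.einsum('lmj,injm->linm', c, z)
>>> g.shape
(2, 5, 2, 17)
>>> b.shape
(17, 2, 5, 5)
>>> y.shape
(5, 2)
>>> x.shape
(5, 2, 5, 5)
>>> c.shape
(17, 5, 2)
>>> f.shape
(2, 5, 5)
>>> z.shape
(2, 5, 2, 5)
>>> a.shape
(5, 5, 17)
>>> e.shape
(5, 5)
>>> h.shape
(2, 5)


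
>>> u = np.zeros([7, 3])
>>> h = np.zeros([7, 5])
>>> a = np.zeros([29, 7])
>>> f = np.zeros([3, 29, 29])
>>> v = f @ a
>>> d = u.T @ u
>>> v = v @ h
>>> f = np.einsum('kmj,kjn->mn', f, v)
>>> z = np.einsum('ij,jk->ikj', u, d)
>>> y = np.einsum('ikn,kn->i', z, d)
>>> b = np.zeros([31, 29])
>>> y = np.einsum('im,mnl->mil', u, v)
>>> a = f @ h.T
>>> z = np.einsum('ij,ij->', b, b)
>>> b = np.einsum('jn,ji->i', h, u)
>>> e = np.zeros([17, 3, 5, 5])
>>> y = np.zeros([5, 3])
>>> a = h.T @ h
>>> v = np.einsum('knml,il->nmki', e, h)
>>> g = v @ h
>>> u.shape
(7, 3)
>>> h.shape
(7, 5)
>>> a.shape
(5, 5)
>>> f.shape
(29, 5)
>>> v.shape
(3, 5, 17, 7)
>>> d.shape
(3, 3)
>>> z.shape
()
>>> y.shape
(5, 3)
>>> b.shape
(3,)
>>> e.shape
(17, 3, 5, 5)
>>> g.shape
(3, 5, 17, 5)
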